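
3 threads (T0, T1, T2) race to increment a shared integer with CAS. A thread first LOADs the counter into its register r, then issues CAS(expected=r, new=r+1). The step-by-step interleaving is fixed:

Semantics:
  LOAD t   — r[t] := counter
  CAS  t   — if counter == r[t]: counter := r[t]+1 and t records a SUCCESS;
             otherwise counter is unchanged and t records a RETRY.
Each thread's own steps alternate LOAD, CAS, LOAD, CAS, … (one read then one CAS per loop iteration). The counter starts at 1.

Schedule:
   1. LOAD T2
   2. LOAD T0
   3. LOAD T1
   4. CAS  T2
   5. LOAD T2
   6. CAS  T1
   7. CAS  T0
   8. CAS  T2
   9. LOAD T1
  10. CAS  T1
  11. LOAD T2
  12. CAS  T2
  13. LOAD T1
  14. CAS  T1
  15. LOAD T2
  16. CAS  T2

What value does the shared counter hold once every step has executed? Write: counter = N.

T2 LOAD — after: cnt=1, r=1 — load
T0 LOAD — after: cnt=1, r=1 — load
T1 LOAD — after: cnt=1, r=1 — load
T2 CAS — after: cnt=2, r=1 — ok
T2 LOAD — after: cnt=2, r=2 — load
T1 CAS — after: cnt=2, r=1 — retry
T0 CAS — after: cnt=2, r=1 — retry
T2 CAS — after: cnt=3, r=2 — ok
T1 LOAD — after: cnt=3, r=3 — load
T1 CAS — after: cnt=4, r=3 — ok
T2 LOAD — after: cnt=4, r=4 — load
T2 CAS — after: cnt=5, r=4 — ok
T1 LOAD — after: cnt=5, r=5 — load
T1 CAS — after: cnt=6, r=5 — ok
T2 LOAD — after: cnt=6, r=6 — load
T2 CAS — after: cnt=7, r=6 — ok

counter = 7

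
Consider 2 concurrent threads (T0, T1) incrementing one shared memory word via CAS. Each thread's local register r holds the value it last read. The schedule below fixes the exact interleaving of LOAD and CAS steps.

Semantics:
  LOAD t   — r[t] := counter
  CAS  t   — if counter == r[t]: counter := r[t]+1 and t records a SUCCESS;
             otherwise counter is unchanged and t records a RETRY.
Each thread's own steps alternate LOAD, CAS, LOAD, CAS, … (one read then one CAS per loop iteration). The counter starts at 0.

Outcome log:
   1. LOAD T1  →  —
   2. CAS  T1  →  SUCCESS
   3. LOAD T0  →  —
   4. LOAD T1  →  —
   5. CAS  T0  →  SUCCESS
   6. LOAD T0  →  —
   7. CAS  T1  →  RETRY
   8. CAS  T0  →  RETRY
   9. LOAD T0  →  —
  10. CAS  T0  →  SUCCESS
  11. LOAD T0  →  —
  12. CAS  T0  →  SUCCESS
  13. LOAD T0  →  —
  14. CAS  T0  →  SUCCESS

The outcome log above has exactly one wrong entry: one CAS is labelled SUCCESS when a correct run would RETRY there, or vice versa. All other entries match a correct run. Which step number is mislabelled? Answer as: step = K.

Correct run:
[1] T1.load  rd  (counter 0, T1.r 0)
[2] T1.cas  hit  (counter 1, T1.r 0)
[3] T0.load  rd  (counter 1, T0.r 1)
[4] T1.load  rd  (counter 1, T1.r 1)
[5] T0.cas  hit  (counter 2, T0.r 1)
[6] T0.load  rd  (counter 2, T0.r 2)
[7] T1.cas  miss  (counter 2, T1.r 1)
[8] T0.cas  hit  (counter 3, T0.r 2)
[9] T0.load  rd  (counter 3, T0.r 3)
[10] T0.cas  hit  (counter 4, T0.r 3)
[11] T0.load  rd  (counter 4, T0.r 4)
[12] T0.cas  hit  (counter 5, T0.r 4)
[13] T0.load  rd  (counter 5, T0.r 5)
[14] T0.cas  hit  (counter 6, T0.r 5)
Flip is step 8.

step = 8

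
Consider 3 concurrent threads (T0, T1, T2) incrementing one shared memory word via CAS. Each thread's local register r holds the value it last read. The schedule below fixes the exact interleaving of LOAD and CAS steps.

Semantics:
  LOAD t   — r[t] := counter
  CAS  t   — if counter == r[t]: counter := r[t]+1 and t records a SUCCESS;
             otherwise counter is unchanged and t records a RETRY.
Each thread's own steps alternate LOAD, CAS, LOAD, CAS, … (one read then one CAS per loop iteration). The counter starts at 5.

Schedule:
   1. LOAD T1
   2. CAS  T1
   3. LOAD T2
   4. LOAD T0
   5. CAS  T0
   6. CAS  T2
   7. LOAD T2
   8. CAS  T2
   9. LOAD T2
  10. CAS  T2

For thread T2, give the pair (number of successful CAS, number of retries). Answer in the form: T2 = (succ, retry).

[1] T1.load  rd  (counter 5, T1.r 5)
[2] T1.cas  hit  (counter 6, T1.r 5)
[3] T2.load  rd  (counter 6, T2.r 6)
[4] T0.load  rd  (counter 6, T0.r 6)
[5] T0.cas  hit  (counter 7, T0.r 6)
[6] T2.cas  miss  (counter 7, T2.r 6)
[7] T2.load  rd  (counter 7, T2.r 7)
[8] T2.cas  hit  (counter 8, T2.r 7)
[9] T2.load  rd  (counter 8, T2.r 8)
[10] T2.cas  hit  (counter 9, T2.r 8)

T2 = (2, 1)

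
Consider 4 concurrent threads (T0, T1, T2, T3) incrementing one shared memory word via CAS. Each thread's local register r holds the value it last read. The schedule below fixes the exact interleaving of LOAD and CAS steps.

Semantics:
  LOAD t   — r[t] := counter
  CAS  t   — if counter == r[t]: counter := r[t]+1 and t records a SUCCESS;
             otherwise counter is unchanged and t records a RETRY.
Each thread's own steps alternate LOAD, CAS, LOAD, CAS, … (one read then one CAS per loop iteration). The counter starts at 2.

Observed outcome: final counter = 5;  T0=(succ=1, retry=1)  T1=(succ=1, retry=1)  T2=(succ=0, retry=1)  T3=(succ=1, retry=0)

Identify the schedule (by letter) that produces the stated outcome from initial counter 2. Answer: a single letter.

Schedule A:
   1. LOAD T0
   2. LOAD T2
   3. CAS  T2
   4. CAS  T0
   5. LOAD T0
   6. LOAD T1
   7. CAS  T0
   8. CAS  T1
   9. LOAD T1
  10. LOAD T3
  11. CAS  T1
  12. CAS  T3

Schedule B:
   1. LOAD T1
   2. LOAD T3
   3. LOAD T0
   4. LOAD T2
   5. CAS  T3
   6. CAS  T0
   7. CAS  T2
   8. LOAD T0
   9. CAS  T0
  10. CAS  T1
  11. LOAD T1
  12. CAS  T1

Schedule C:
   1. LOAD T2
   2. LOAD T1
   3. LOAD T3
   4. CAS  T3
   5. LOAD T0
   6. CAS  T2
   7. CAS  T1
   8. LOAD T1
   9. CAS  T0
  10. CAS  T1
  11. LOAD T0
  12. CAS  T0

B

Tracing schedule B:
step 1: T1 LOAD ⇒ load; ctr=2 reg=2
step 2: T3 LOAD ⇒ load; ctr=2 reg=2
step 3: T0 LOAD ⇒ load; ctr=2 reg=2
step 4: T2 LOAD ⇒ load; ctr=2 reg=2
step 5: T3 CAS ⇒ ok; ctr=3 reg=2
step 6: T0 CAS ⇒ retry; ctr=3 reg=2
step 7: T2 CAS ⇒ retry; ctr=3 reg=2
step 8: T0 LOAD ⇒ load; ctr=3 reg=3
step 9: T0 CAS ⇒ ok; ctr=4 reg=3
step 10: T1 CAS ⇒ retry; ctr=4 reg=2
step 11: T1 LOAD ⇒ load; ctr=4 reg=4
step 12: T1 CAS ⇒ ok; ctr=5 reg=4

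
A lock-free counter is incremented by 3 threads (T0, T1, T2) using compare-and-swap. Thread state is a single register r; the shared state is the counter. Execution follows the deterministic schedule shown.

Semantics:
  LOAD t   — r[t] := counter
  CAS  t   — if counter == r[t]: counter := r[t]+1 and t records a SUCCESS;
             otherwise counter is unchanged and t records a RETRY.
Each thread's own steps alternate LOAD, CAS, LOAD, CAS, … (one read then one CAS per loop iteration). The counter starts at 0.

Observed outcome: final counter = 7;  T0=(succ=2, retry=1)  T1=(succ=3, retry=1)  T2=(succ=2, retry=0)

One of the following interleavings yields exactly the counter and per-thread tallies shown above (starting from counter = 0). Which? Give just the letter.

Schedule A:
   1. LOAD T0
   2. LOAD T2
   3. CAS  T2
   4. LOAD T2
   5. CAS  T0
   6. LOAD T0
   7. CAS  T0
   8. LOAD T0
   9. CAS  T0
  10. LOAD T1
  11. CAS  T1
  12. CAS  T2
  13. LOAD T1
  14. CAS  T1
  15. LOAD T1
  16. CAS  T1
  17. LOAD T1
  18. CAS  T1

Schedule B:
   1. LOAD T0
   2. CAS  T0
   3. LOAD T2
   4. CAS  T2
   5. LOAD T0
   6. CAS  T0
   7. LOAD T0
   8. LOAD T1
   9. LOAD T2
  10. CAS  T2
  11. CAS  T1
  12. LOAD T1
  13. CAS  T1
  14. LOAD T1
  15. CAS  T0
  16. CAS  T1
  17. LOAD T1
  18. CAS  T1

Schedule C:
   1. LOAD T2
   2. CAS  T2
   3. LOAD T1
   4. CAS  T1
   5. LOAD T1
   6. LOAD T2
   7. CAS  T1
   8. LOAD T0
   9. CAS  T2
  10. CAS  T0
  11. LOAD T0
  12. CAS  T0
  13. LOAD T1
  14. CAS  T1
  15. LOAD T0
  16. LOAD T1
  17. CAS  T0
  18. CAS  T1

Run B:
[1] T0.load  rd  (counter 0, T0.r 0)
[2] T0.cas  hit  (counter 1, T0.r 0)
[3] T2.load  rd  (counter 1, T2.r 1)
[4] T2.cas  hit  (counter 2, T2.r 1)
[5] T0.load  rd  (counter 2, T0.r 2)
[6] T0.cas  hit  (counter 3, T0.r 2)
[7] T0.load  rd  (counter 3, T0.r 3)
[8] T1.load  rd  (counter 3, T1.r 3)
[9] T2.load  rd  (counter 3, T2.r 3)
[10] T2.cas  hit  (counter 4, T2.r 3)
[11] T1.cas  miss  (counter 4, T1.r 3)
[12] T1.load  rd  (counter 4, T1.r 4)
[13] T1.cas  hit  (counter 5, T1.r 4)
[14] T1.load  rd  (counter 5, T1.r 5)
[15] T0.cas  miss  (counter 5, T0.r 3)
[16] T1.cas  hit  (counter 6, T1.r 5)
[17] T1.load  rd  (counter 6, T1.r 6)
[18] T1.cas  hit  (counter 7, T1.r 6)

B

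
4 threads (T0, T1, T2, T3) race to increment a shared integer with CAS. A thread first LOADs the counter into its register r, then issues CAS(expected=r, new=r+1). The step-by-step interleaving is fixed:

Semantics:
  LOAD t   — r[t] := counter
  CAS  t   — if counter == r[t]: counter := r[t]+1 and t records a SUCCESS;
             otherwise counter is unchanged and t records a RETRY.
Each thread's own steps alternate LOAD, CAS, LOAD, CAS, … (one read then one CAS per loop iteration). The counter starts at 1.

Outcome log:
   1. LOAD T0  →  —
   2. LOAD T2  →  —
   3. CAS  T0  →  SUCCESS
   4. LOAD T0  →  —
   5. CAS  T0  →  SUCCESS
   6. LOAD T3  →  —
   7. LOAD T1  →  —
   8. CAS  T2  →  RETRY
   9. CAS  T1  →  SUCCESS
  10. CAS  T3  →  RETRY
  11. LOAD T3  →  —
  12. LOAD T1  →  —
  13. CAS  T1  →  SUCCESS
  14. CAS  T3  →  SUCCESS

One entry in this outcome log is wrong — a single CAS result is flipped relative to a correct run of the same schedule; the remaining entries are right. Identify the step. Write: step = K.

Correct run:
[1] T0.load  rd  (counter 1, T0.r 1)
[2] T2.load  rd  (counter 1, T2.r 1)
[3] T0.cas  hit  (counter 2, T0.r 1)
[4] T0.load  rd  (counter 2, T0.r 2)
[5] T0.cas  hit  (counter 3, T0.r 2)
[6] T3.load  rd  (counter 3, T3.r 3)
[7] T1.load  rd  (counter 3, T1.r 3)
[8] T2.cas  miss  (counter 3, T2.r 1)
[9] T1.cas  hit  (counter 4, T1.r 3)
[10] T3.cas  miss  (counter 4, T3.r 3)
[11] T3.load  rd  (counter 4, T3.r 4)
[12] T1.load  rd  (counter 4, T1.r 4)
[13] T1.cas  hit  (counter 5, T1.r 4)
[14] T3.cas  miss  (counter 5, T3.r 4)
Log disagrees first at step 14.

step = 14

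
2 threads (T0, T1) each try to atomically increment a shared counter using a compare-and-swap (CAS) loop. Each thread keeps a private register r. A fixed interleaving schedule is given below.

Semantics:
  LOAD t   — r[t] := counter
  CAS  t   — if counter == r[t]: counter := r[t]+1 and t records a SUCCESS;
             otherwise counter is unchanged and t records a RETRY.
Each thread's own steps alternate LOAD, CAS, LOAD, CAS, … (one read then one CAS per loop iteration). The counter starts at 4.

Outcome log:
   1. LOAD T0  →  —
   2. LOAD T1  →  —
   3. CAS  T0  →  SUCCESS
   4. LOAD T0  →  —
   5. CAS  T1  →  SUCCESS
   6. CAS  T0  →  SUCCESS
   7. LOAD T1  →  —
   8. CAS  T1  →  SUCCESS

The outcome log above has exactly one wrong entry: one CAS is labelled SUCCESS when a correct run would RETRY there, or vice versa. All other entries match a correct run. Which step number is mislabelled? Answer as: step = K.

step = 5

Re-executing:
step 1: T0 LOAD ⇒ load; ctr=4 reg=4
step 2: T1 LOAD ⇒ load; ctr=4 reg=4
step 3: T0 CAS ⇒ ok; ctr=5 reg=4
step 4: T0 LOAD ⇒ load; ctr=5 reg=5
step 5: T1 CAS ⇒ retry; ctr=5 reg=4
step 6: T0 CAS ⇒ ok; ctr=6 reg=5
step 7: T1 LOAD ⇒ load; ctr=6 reg=6
step 8: T1 CAS ⇒ ok; ctr=7 reg=6
Log disagrees first at step 5.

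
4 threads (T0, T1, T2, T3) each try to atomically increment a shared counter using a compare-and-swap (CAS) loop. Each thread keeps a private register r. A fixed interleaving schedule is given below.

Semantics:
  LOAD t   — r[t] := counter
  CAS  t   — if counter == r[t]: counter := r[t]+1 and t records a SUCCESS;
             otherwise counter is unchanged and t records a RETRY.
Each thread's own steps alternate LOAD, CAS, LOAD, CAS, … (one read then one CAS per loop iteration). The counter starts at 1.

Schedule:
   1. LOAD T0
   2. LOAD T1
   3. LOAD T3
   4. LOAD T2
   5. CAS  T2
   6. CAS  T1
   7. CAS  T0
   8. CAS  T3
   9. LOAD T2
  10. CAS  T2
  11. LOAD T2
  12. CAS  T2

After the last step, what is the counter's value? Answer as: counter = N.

   1) LOAD T0:  M=1  r_T0=1
   2) LOAD T1:  M=1  r_T1=1
   3) LOAD T3:  M=1  r_T3=1
   4) LOAD T2:  M=1  r_T2=1
   5) CAS  T2:  M=2  r_T2=1 ✓
   6) CAS  T1:  M=2  r_T1=1 ✗
   7) CAS  T0:  M=2  r_T0=1 ✗
   8) CAS  T3:  M=2  r_T3=1 ✗
   9) LOAD T2:  M=2  r_T2=2
  10) CAS  T2:  M=3  r_T2=2 ✓
  11) LOAD T2:  M=3  r_T2=3
  12) CAS  T2:  M=4  r_T2=3 ✓

counter = 4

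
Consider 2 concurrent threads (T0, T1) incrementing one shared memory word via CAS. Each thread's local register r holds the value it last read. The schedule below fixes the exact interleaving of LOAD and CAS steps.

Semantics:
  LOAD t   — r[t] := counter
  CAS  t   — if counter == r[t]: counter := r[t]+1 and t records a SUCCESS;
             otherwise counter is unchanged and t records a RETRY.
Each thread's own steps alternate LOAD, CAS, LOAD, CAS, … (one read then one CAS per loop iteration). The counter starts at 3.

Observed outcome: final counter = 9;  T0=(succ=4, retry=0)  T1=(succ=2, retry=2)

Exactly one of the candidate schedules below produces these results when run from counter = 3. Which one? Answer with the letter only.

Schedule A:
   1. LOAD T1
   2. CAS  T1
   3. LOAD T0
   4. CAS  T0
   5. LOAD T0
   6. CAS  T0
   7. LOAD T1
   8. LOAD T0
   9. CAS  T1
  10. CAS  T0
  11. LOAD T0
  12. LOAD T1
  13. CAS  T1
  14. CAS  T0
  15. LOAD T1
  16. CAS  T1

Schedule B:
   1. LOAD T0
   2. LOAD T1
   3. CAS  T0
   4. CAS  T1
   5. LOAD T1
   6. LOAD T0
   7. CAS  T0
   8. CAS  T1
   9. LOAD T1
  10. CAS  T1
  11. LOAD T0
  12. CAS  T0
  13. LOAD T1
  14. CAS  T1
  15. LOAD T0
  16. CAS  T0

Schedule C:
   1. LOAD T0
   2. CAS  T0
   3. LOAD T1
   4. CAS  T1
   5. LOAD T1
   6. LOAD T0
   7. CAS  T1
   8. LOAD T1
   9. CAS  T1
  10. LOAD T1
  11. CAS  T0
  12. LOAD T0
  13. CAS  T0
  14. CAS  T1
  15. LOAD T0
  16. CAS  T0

B

Tracing schedule B:
T0 LOAD — after: cnt=3, r=3 — load
T1 LOAD — after: cnt=3, r=3 — load
T0 CAS — after: cnt=4, r=3 — ok
T1 CAS — after: cnt=4, r=3 — retry
T1 LOAD — after: cnt=4, r=4 — load
T0 LOAD — after: cnt=4, r=4 — load
T0 CAS — after: cnt=5, r=4 — ok
T1 CAS — after: cnt=5, r=4 — retry
T1 LOAD — after: cnt=5, r=5 — load
T1 CAS — after: cnt=6, r=5 — ok
T0 LOAD — after: cnt=6, r=6 — load
T0 CAS — after: cnt=7, r=6 — ok
T1 LOAD — after: cnt=7, r=7 — load
T1 CAS — after: cnt=8, r=7 — ok
T0 LOAD — after: cnt=8, r=8 — load
T0 CAS — after: cnt=9, r=8 — ok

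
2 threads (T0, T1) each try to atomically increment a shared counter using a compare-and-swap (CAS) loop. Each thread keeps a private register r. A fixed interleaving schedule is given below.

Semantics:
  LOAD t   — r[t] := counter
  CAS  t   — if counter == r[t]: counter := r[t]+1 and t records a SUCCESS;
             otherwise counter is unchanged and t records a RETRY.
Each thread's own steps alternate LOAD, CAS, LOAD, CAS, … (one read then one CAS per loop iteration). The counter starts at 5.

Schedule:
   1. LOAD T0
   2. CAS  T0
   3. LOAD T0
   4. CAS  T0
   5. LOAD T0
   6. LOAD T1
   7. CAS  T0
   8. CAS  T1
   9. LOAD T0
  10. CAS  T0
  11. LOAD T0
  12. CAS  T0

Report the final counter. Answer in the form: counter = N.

counter = 10

   1) LOAD T0:  M=5  r_T0=5
   2) CAS  T0:  M=6  r_T0=5 ✓
   3) LOAD T0:  M=6  r_T0=6
   4) CAS  T0:  M=7  r_T0=6 ✓
   5) LOAD T0:  M=7  r_T0=7
   6) LOAD T1:  M=7  r_T1=7
   7) CAS  T0:  M=8  r_T0=7 ✓
   8) CAS  T1:  M=8  r_T1=7 ✗
   9) LOAD T0:  M=8  r_T0=8
  10) CAS  T0:  M=9  r_T0=8 ✓
  11) LOAD T0:  M=9  r_T0=9
  12) CAS  T0:  M=10  r_T0=9 ✓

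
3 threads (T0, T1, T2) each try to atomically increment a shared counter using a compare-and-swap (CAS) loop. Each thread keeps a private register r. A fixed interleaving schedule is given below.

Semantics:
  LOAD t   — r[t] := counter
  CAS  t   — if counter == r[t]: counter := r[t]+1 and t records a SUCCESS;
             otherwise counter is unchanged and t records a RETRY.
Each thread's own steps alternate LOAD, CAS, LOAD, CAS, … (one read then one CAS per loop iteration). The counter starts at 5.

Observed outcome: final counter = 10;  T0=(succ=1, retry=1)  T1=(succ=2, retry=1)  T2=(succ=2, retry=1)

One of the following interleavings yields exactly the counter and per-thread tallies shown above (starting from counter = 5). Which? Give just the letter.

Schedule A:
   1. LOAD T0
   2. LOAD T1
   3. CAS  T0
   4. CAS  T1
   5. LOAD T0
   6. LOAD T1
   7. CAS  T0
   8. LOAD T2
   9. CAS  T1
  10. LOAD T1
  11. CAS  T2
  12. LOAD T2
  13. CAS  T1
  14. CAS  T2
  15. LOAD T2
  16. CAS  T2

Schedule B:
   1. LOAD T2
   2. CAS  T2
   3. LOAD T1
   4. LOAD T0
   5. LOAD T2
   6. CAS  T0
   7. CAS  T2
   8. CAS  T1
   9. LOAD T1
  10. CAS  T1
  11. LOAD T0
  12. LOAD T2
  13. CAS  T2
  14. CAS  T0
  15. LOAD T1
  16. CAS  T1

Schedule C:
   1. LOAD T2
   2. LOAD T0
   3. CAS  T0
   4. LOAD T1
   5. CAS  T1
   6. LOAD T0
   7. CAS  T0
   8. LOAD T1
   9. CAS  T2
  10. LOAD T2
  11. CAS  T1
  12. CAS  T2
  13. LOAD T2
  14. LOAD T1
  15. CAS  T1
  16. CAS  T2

Tracing schedule B:
[1] T2.load  rd  (counter 5, T2.r 5)
[2] T2.cas  hit  (counter 6, T2.r 5)
[3] T1.load  rd  (counter 6, T1.r 6)
[4] T0.load  rd  (counter 6, T0.r 6)
[5] T2.load  rd  (counter 6, T2.r 6)
[6] T0.cas  hit  (counter 7, T0.r 6)
[7] T2.cas  miss  (counter 7, T2.r 6)
[8] T1.cas  miss  (counter 7, T1.r 6)
[9] T1.load  rd  (counter 7, T1.r 7)
[10] T1.cas  hit  (counter 8, T1.r 7)
[11] T0.load  rd  (counter 8, T0.r 8)
[12] T2.load  rd  (counter 8, T2.r 8)
[13] T2.cas  hit  (counter 9, T2.r 8)
[14] T0.cas  miss  (counter 9, T0.r 8)
[15] T1.load  rd  (counter 9, T1.r 9)
[16] T1.cas  hit  (counter 10, T1.r 9)

B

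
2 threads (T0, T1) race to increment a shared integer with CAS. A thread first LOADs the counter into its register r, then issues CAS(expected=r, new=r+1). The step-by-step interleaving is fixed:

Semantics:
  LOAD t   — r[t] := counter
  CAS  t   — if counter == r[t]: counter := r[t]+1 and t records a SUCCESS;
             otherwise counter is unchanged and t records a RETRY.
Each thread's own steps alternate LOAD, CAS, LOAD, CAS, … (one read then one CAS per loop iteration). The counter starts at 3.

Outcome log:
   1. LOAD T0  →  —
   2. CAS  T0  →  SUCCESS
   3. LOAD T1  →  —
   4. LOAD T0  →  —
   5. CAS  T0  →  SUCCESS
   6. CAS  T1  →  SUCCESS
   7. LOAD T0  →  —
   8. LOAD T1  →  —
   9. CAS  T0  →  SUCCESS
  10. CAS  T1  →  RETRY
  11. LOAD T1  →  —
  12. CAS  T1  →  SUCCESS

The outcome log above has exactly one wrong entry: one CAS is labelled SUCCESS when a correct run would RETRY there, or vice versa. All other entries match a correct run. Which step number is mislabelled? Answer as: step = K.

step = 6

Re-executing:
step 1: T0 LOAD ⇒ load; ctr=3 reg=3
step 2: T0 CAS ⇒ ok; ctr=4 reg=3
step 3: T1 LOAD ⇒ load; ctr=4 reg=4
step 4: T0 LOAD ⇒ load; ctr=4 reg=4
step 5: T0 CAS ⇒ ok; ctr=5 reg=4
step 6: T1 CAS ⇒ retry; ctr=5 reg=4
step 7: T0 LOAD ⇒ load; ctr=5 reg=5
step 8: T1 LOAD ⇒ load; ctr=5 reg=5
step 9: T0 CAS ⇒ ok; ctr=6 reg=5
step 10: T1 CAS ⇒ retry; ctr=6 reg=5
step 11: T1 LOAD ⇒ load; ctr=6 reg=6
step 12: T1 CAS ⇒ ok; ctr=7 reg=6
Log disagrees first at step 6.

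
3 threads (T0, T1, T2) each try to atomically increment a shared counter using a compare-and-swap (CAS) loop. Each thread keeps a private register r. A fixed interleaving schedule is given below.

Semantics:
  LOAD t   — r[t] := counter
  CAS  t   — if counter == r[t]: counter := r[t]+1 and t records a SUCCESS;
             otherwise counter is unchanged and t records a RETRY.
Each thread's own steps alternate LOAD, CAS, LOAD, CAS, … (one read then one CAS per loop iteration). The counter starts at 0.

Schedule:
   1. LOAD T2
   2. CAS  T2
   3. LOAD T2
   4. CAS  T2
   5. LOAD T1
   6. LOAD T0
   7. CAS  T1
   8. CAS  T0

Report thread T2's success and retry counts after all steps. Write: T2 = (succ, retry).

#1 T2 reads 0
#2 T2 CAS(0→1) writes; counter now 1
#3 T2 reads 1
#4 T2 CAS(1→2) writes; counter now 2
#5 T1 reads 2
#6 T0 reads 2
#7 T1 CAS(2→3) writes; counter now 3
#8 T0 CAS(2→3) fails; counter now 3

T2 = (2, 0)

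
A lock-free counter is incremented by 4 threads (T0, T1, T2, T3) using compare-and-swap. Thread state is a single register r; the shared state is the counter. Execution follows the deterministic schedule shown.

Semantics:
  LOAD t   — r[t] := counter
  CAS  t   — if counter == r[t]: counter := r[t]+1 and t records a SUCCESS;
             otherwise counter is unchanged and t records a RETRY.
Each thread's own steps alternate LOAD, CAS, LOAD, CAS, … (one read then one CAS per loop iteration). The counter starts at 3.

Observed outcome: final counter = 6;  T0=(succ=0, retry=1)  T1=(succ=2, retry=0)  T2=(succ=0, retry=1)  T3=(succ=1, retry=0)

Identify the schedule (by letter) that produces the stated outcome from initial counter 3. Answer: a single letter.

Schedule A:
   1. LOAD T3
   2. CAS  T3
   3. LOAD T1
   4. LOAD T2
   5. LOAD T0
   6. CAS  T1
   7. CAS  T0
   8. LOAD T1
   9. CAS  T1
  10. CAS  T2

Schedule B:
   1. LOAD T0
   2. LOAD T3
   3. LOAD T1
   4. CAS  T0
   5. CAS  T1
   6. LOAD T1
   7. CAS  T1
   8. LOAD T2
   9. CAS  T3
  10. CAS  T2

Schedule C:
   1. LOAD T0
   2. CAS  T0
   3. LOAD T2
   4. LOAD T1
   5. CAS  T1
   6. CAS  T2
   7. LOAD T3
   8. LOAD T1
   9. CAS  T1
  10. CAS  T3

Tracing schedule A:
   1) LOAD T3:  M=3  r_T3=3
   2) CAS  T3:  M=4  r_T3=3 ✓
   3) LOAD T1:  M=4  r_T1=4
   4) LOAD T2:  M=4  r_T2=4
   5) LOAD T0:  M=4  r_T0=4
   6) CAS  T1:  M=5  r_T1=4 ✓
   7) CAS  T0:  M=5  r_T0=4 ✗
   8) LOAD T1:  M=5  r_T1=5
   9) CAS  T1:  M=6  r_T1=5 ✓
  10) CAS  T2:  M=6  r_T2=4 ✗

A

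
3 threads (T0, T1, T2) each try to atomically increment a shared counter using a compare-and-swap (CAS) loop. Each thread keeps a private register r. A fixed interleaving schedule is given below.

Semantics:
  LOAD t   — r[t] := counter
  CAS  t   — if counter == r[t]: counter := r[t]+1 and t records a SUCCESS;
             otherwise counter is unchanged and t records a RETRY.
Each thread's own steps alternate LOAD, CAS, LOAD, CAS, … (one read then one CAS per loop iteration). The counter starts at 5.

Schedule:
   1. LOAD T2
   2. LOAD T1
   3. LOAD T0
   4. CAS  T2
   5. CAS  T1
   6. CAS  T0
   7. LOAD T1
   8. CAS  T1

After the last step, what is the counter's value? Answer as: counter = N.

1. LOAD T2 → mem=5 r[T2]=5 [LOAD]
2. LOAD T1 → mem=5 r[T1]=5 [LOAD]
3. LOAD T0 → mem=5 r[T0]=5 [LOAD]
4. CAS T2 → mem=6 r[T2]=5 [OK]
5. CAS T1 → mem=6 r[T1]=5 [RETRY]
6. CAS T0 → mem=6 r[T0]=5 [RETRY]
7. LOAD T1 → mem=6 r[T1]=6 [LOAD]
8. CAS T1 → mem=7 r[T1]=6 [OK]

counter = 7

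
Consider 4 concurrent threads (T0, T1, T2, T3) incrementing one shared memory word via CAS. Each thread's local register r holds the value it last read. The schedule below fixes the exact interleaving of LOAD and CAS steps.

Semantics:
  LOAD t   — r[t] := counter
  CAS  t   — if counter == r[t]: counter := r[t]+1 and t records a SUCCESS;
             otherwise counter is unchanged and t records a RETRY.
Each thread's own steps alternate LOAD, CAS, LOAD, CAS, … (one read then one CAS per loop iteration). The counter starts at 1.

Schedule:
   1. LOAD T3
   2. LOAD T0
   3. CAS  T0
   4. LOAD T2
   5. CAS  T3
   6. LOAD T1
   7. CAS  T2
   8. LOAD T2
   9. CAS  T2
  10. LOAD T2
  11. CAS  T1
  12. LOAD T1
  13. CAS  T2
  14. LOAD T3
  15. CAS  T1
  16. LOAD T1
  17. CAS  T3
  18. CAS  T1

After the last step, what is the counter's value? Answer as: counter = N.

counter = 6

1. LOAD T3 → mem=1 r[T3]=1 [LOAD]
2. LOAD T0 → mem=1 r[T0]=1 [LOAD]
3. CAS T0 → mem=2 r[T0]=1 [OK]
4. LOAD T2 → mem=2 r[T2]=2 [LOAD]
5. CAS T3 → mem=2 r[T3]=1 [RETRY]
6. LOAD T1 → mem=2 r[T1]=2 [LOAD]
7. CAS T2 → mem=3 r[T2]=2 [OK]
8. LOAD T2 → mem=3 r[T2]=3 [LOAD]
9. CAS T2 → mem=4 r[T2]=3 [OK]
10. LOAD T2 → mem=4 r[T2]=4 [LOAD]
11. CAS T1 → mem=4 r[T1]=2 [RETRY]
12. LOAD T1 → mem=4 r[T1]=4 [LOAD]
13. CAS T2 → mem=5 r[T2]=4 [OK]
14. LOAD T3 → mem=5 r[T3]=5 [LOAD]
15. CAS T1 → mem=5 r[T1]=4 [RETRY]
16. LOAD T1 → mem=5 r[T1]=5 [LOAD]
17. CAS T3 → mem=6 r[T3]=5 [OK]
18. CAS T1 → mem=6 r[T1]=5 [RETRY]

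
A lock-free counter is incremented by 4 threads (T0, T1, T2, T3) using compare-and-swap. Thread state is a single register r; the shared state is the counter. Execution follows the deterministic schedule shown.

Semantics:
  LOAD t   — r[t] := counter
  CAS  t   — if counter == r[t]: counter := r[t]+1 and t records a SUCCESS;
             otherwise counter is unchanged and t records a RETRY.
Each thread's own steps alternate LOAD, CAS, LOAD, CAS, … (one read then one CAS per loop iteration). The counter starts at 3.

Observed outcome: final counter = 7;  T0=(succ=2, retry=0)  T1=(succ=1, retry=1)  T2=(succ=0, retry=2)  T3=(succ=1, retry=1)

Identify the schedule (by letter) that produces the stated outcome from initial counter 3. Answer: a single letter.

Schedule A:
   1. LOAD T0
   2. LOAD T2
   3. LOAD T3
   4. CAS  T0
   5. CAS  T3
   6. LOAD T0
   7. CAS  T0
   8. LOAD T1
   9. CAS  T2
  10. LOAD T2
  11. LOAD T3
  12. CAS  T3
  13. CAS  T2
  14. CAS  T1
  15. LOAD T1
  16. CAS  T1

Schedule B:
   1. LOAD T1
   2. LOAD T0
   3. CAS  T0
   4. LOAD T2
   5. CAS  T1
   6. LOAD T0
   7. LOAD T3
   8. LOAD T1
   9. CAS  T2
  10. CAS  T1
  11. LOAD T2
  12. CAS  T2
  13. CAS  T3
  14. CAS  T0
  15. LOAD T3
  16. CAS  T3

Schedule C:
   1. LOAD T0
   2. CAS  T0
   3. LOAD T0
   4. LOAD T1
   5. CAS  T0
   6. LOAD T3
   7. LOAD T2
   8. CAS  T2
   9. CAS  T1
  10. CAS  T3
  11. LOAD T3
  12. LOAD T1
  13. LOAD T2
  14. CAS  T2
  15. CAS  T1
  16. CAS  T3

Tracing schedule A:
1. LOAD T0 → mem=3 r[T0]=3 [LOAD]
2. LOAD T2 → mem=3 r[T2]=3 [LOAD]
3. LOAD T3 → mem=3 r[T3]=3 [LOAD]
4. CAS T0 → mem=4 r[T0]=3 [OK]
5. CAS T3 → mem=4 r[T3]=3 [RETRY]
6. LOAD T0 → mem=4 r[T0]=4 [LOAD]
7. CAS T0 → mem=5 r[T0]=4 [OK]
8. LOAD T1 → mem=5 r[T1]=5 [LOAD]
9. CAS T2 → mem=5 r[T2]=3 [RETRY]
10. LOAD T2 → mem=5 r[T2]=5 [LOAD]
11. LOAD T3 → mem=5 r[T3]=5 [LOAD]
12. CAS T3 → mem=6 r[T3]=5 [OK]
13. CAS T2 → mem=6 r[T2]=5 [RETRY]
14. CAS T1 → mem=6 r[T1]=5 [RETRY]
15. LOAD T1 → mem=6 r[T1]=6 [LOAD]
16. CAS T1 → mem=7 r[T1]=6 [OK]

A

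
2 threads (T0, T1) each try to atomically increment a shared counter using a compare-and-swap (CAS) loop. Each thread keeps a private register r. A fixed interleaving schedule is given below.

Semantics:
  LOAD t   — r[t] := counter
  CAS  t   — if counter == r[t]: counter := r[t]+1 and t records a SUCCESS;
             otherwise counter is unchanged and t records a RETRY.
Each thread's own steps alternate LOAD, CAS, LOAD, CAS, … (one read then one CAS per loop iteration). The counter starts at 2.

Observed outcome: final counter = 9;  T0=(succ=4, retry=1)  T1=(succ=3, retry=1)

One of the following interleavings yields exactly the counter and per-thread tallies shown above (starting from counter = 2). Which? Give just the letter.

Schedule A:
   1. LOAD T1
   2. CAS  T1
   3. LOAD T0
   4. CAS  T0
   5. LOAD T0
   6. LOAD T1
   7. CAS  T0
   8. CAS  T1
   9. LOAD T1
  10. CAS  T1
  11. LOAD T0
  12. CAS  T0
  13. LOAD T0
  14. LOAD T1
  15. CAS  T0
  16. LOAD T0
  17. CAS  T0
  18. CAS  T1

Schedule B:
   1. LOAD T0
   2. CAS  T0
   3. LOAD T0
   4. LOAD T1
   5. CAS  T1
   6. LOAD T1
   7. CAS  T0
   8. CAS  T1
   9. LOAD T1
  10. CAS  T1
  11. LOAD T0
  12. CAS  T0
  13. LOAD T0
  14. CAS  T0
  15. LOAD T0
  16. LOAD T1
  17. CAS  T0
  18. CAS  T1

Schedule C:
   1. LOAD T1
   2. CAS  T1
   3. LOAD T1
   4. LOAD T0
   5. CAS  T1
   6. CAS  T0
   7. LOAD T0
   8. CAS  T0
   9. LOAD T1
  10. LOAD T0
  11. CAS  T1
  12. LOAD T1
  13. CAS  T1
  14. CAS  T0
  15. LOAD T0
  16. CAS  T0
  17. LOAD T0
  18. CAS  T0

Simulating candidate B:
   1) LOAD T0:  M=2  r_T0=2
   2) CAS  T0:  M=3  r_T0=2 ✓
   3) LOAD T0:  M=3  r_T0=3
   4) LOAD T1:  M=3  r_T1=3
   5) CAS  T1:  M=4  r_T1=3 ✓
   6) LOAD T1:  M=4  r_T1=4
   7) CAS  T0:  M=4  r_T0=3 ✗
   8) CAS  T1:  M=5  r_T1=4 ✓
   9) LOAD T1:  M=5  r_T1=5
  10) CAS  T1:  M=6  r_T1=5 ✓
  11) LOAD T0:  M=6  r_T0=6
  12) CAS  T0:  M=7  r_T0=6 ✓
  13) LOAD T0:  M=7  r_T0=7
  14) CAS  T0:  M=8  r_T0=7 ✓
  15) LOAD T0:  M=8  r_T0=8
  16) LOAD T1:  M=8  r_T1=8
  17) CAS  T0:  M=9  r_T0=8 ✓
  18) CAS  T1:  M=9  r_T1=8 ✗

B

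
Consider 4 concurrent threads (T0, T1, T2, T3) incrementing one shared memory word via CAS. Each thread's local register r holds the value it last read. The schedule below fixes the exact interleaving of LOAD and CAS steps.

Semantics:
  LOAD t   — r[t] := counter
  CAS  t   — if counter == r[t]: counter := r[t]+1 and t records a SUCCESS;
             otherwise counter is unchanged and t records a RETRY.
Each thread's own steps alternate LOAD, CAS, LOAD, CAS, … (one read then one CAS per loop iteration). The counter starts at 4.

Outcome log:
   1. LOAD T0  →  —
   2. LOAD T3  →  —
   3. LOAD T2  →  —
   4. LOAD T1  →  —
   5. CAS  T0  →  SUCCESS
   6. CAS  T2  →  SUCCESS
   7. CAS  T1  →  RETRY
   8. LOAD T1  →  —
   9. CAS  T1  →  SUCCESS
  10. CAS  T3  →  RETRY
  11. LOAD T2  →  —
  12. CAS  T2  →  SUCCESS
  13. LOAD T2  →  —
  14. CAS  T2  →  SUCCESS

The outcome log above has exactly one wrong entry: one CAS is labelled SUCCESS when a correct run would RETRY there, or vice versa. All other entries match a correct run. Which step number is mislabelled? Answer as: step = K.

Correct run:
#1 T0 reads 4
#2 T3 reads 4
#3 T2 reads 4
#4 T1 reads 4
#5 T0 CAS(4→5) writes; counter now 5
#6 T2 CAS(4→5) fails; counter now 5
#7 T1 CAS(4→5) fails; counter now 5
#8 T1 reads 5
#9 T1 CAS(5→6) writes; counter now 6
#10 T3 CAS(4→5) fails; counter now 6
#11 T2 reads 6
#12 T2 CAS(6→7) writes; counter now 7
#13 T2 reads 7
#14 T2 CAS(7→8) writes; counter now 8
Flip is step 6.

step = 6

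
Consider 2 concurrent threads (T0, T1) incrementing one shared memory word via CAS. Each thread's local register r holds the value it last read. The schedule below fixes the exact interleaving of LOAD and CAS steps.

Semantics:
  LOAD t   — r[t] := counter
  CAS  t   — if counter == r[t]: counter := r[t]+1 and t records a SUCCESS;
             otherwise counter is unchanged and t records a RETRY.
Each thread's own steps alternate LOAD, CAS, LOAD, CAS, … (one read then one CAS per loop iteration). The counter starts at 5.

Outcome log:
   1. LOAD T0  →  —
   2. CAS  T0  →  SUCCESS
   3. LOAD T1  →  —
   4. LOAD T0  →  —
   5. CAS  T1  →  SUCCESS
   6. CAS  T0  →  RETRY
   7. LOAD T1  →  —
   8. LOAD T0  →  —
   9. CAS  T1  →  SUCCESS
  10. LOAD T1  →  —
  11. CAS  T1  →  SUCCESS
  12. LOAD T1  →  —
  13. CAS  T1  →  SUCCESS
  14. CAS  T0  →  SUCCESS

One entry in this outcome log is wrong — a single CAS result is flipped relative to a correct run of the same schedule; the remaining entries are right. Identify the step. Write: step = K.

Correct run:
   1) LOAD T0:  M=5  r_T0=5
   2) CAS  T0:  M=6  r_T0=5 ✓
   3) LOAD T1:  M=6  r_T1=6
   4) LOAD T0:  M=6  r_T0=6
   5) CAS  T1:  M=7  r_T1=6 ✓
   6) CAS  T0:  M=7  r_T0=6 ✗
   7) LOAD T1:  M=7  r_T1=7
   8) LOAD T0:  M=7  r_T0=7
   9) CAS  T1:  M=8  r_T1=7 ✓
  10) LOAD T1:  M=8  r_T1=8
  11) CAS  T1:  M=9  r_T1=8 ✓
  12) LOAD T1:  M=9  r_T1=9
  13) CAS  T1:  M=10  r_T1=9 ✓
  14) CAS  T0:  M=10  r_T0=7 ✗
Log disagrees first at step 14.

step = 14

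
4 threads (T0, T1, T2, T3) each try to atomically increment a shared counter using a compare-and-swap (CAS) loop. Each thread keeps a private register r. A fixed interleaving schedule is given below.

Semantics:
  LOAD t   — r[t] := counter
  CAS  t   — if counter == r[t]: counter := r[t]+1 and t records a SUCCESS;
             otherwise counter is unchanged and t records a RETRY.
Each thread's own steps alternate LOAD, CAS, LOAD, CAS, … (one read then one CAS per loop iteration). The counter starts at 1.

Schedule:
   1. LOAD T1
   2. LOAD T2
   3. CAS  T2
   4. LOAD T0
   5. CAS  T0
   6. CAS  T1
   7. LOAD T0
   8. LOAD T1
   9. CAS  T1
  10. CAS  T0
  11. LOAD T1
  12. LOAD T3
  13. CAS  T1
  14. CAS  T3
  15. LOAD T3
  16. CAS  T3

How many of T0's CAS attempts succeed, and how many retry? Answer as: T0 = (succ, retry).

step 1: T1 LOAD ⇒ load; ctr=1 reg=1
step 2: T2 LOAD ⇒ load; ctr=1 reg=1
step 3: T2 CAS ⇒ ok; ctr=2 reg=1
step 4: T0 LOAD ⇒ load; ctr=2 reg=2
step 5: T0 CAS ⇒ ok; ctr=3 reg=2
step 6: T1 CAS ⇒ retry; ctr=3 reg=1
step 7: T0 LOAD ⇒ load; ctr=3 reg=3
step 8: T1 LOAD ⇒ load; ctr=3 reg=3
step 9: T1 CAS ⇒ ok; ctr=4 reg=3
step 10: T0 CAS ⇒ retry; ctr=4 reg=3
step 11: T1 LOAD ⇒ load; ctr=4 reg=4
step 12: T3 LOAD ⇒ load; ctr=4 reg=4
step 13: T1 CAS ⇒ ok; ctr=5 reg=4
step 14: T3 CAS ⇒ retry; ctr=5 reg=4
step 15: T3 LOAD ⇒ load; ctr=5 reg=5
step 16: T3 CAS ⇒ ok; ctr=6 reg=5

T0 = (1, 1)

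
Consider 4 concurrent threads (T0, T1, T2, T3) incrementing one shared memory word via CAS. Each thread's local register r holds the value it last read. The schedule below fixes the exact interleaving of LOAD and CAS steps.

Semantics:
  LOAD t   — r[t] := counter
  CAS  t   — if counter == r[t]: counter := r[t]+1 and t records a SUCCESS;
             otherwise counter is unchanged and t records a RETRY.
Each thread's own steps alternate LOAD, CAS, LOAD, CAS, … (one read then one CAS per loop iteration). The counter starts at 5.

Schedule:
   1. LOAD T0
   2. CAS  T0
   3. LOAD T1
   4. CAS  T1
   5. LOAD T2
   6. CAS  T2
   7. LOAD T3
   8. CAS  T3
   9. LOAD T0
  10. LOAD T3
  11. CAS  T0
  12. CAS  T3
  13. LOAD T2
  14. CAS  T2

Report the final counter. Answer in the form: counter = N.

[1] T0.load  rd  (counter 5, T0.r 5)
[2] T0.cas  hit  (counter 6, T0.r 5)
[3] T1.load  rd  (counter 6, T1.r 6)
[4] T1.cas  hit  (counter 7, T1.r 6)
[5] T2.load  rd  (counter 7, T2.r 7)
[6] T2.cas  hit  (counter 8, T2.r 7)
[7] T3.load  rd  (counter 8, T3.r 8)
[8] T3.cas  hit  (counter 9, T3.r 8)
[9] T0.load  rd  (counter 9, T0.r 9)
[10] T3.load  rd  (counter 9, T3.r 9)
[11] T0.cas  hit  (counter 10, T0.r 9)
[12] T3.cas  miss  (counter 10, T3.r 9)
[13] T2.load  rd  (counter 10, T2.r 10)
[14] T2.cas  hit  (counter 11, T2.r 10)

counter = 11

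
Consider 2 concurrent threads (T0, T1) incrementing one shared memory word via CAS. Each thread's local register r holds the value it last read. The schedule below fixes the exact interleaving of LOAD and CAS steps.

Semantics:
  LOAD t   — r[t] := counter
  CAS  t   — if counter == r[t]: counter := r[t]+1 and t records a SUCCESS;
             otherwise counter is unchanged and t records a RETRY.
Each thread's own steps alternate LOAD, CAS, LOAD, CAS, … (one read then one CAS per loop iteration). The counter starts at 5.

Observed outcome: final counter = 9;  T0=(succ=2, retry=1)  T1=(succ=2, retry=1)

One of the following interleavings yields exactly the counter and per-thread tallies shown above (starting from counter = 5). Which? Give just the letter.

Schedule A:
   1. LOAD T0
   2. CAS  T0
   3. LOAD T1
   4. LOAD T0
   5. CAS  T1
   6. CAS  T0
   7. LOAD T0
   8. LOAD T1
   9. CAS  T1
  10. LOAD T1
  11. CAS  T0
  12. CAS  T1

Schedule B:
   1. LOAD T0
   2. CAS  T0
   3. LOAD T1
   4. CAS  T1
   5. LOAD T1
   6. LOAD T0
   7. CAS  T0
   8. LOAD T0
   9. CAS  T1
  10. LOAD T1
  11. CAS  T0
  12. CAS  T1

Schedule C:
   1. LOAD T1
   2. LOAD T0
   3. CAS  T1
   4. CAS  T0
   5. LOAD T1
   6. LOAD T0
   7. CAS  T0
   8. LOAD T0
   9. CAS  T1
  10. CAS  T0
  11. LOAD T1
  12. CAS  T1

C

Run C:
T1 LOAD — after: cnt=5, r=5 — load
T0 LOAD — after: cnt=5, r=5 — load
T1 CAS — after: cnt=6, r=5 — ok
T0 CAS — after: cnt=6, r=5 — retry
T1 LOAD — after: cnt=6, r=6 — load
T0 LOAD — after: cnt=6, r=6 — load
T0 CAS — after: cnt=7, r=6 — ok
T0 LOAD — after: cnt=7, r=7 — load
T1 CAS — after: cnt=7, r=6 — retry
T0 CAS — after: cnt=8, r=7 — ok
T1 LOAD — after: cnt=8, r=8 — load
T1 CAS — after: cnt=9, r=8 — ok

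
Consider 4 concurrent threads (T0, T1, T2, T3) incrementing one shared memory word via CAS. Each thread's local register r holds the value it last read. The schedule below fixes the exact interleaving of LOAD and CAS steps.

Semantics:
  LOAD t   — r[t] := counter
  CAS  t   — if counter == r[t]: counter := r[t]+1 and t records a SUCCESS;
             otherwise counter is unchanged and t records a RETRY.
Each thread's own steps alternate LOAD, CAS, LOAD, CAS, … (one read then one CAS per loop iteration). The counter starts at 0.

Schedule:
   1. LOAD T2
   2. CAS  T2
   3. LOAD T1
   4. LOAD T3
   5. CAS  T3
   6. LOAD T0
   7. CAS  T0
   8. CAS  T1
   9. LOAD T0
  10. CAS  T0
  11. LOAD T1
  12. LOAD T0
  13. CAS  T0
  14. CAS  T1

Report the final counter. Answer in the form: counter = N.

step 1: T2 LOAD ⇒ load; ctr=0 reg=0
step 2: T2 CAS ⇒ ok; ctr=1 reg=0
step 3: T1 LOAD ⇒ load; ctr=1 reg=1
step 4: T3 LOAD ⇒ load; ctr=1 reg=1
step 5: T3 CAS ⇒ ok; ctr=2 reg=1
step 6: T0 LOAD ⇒ load; ctr=2 reg=2
step 7: T0 CAS ⇒ ok; ctr=3 reg=2
step 8: T1 CAS ⇒ retry; ctr=3 reg=1
step 9: T0 LOAD ⇒ load; ctr=3 reg=3
step 10: T0 CAS ⇒ ok; ctr=4 reg=3
step 11: T1 LOAD ⇒ load; ctr=4 reg=4
step 12: T0 LOAD ⇒ load; ctr=4 reg=4
step 13: T0 CAS ⇒ ok; ctr=5 reg=4
step 14: T1 CAS ⇒ retry; ctr=5 reg=4

counter = 5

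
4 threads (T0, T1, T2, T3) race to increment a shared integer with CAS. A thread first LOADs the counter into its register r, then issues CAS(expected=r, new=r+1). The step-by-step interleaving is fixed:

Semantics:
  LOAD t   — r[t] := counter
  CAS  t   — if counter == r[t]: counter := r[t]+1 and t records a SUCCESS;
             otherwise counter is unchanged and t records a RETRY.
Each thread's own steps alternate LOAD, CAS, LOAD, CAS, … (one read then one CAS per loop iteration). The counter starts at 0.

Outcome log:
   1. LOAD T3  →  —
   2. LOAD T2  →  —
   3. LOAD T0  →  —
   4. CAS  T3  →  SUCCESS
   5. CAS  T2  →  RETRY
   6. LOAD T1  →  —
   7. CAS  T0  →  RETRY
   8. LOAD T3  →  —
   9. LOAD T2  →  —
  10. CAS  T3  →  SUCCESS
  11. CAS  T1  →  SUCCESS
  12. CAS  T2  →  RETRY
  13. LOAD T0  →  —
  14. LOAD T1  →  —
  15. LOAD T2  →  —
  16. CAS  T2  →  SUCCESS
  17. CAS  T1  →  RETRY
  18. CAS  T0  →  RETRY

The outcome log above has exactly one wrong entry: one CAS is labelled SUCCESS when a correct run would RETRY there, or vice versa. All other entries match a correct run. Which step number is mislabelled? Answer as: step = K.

Reference trace:
[1] T3.load  rd  (counter 0, T3.r 0)
[2] T2.load  rd  (counter 0, T2.r 0)
[3] T0.load  rd  (counter 0, T0.r 0)
[4] T3.cas  hit  (counter 1, T3.r 0)
[5] T2.cas  miss  (counter 1, T2.r 0)
[6] T1.load  rd  (counter 1, T1.r 1)
[7] T0.cas  miss  (counter 1, T0.r 0)
[8] T3.load  rd  (counter 1, T3.r 1)
[9] T2.load  rd  (counter 1, T2.r 1)
[10] T3.cas  hit  (counter 2, T3.r 1)
[11] T1.cas  miss  (counter 2, T1.r 1)
[12] T2.cas  miss  (counter 2, T2.r 1)
[13] T0.load  rd  (counter 2, T0.r 2)
[14] T1.load  rd  (counter 2, T1.r 2)
[15] T2.load  rd  (counter 2, T2.r 2)
[16] T2.cas  hit  (counter 3, T2.r 2)
[17] T1.cas  miss  (counter 3, T1.r 2)
[18] T0.cas  miss  (counter 3, T0.r 2)
Mismatch at 11.

step = 11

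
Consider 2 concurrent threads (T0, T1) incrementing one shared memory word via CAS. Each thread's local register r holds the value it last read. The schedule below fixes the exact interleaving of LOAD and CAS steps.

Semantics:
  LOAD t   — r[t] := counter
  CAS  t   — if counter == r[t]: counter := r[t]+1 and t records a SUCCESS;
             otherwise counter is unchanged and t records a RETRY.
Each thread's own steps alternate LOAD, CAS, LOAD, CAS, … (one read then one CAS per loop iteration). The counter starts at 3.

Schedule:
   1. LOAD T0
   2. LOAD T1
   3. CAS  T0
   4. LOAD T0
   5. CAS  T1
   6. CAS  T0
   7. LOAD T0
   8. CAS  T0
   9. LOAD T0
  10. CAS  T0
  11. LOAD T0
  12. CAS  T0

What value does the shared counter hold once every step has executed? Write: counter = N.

counter = 8

   1) LOAD T0:  M=3  r_T0=3
   2) LOAD T1:  M=3  r_T1=3
   3) CAS  T0:  M=4  r_T0=3 ✓
   4) LOAD T0:  M=4  r_T0=4
   5) CAS  T1:  M=4  r_T1=3 ✗
   6) CAS  T0:  M=5  r_T0=4 ✓
   7) LOAD T0:  M=5  r_T0=5
   8) CAS  T0:  M=6  r_T0=5 ✓
   9) LOAD T0:  M=6  r_T0=6
  10) CAS  T0:  M=7  r_T0=6 ✓
  11) LOAD T0:  M=7  r_T0=7
  12) CAS  T0:  M=8  r_T0=7 ✓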